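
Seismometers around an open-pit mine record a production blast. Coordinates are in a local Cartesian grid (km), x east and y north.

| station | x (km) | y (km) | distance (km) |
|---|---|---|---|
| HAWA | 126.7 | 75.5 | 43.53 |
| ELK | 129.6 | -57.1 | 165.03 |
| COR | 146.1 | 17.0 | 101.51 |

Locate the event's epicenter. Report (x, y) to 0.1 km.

(93.8, 104.0)

Circle about each station: (x − 126.7)² + (y − 75.5)² = 43.53²; (x − 129.6)² + (y + 57.1)² = 165.03²; (x − 146.1)² + (y − 17.0)² = 101.51².
Subtracting the HAWA equation from the ELK and COR equations removes the quadratic terms:
5.8 x − 265.2 y = -27036.61
38.8 x − 117.0 y = -8528.35
Solving the 2×2 system: x ≈ 93.8, y ≈ 104.0 km.
Check against HAWA (with the unrounded x, y): √((x − 126.7)²+(y − 75.5)²) = 43.52 ≈ 43.53 km. ✓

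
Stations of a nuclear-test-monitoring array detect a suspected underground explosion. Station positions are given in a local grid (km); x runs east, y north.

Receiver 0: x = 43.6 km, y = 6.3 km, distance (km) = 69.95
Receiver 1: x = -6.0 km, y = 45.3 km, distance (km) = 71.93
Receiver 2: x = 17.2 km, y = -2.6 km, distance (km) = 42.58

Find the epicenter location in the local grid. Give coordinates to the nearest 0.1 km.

x ≈ -18.7 km, y ≈ -25.5 km

Circle about each station: (x − 43.6)² + (y − 6.3)² = 69.95²; (x + 6.0)² + (y − 45.3)² = 71.93²; (x − 17.2)² + (y + 2.6)² = 42.58².
Subtracting the Receiver 0 equation from the Receiver 1 and Receiver 2 equations removes the quadratic terms:
-99.2 x + 78.0 y = -133.48
-52.8 x − 17.8 y = 1441.90
Solving the 2×2 system: x ≈ -18.7, y ≈ -25.5 km.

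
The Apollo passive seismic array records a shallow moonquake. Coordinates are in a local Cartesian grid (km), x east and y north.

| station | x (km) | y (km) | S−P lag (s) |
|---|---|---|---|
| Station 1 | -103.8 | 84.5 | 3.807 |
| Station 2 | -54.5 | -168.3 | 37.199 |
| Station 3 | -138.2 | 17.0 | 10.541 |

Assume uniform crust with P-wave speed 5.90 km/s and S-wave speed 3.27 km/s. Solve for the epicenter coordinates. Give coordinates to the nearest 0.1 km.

x ≈ -130.1 km, y ≈ 93.9 km

Distance from S−P lag: d = Δt · v_P v_S / (v_P − v_S) = Δt · (5.90·3.27)/(5.90−3.27) ≈ 7.3357·Δt.
So d_Station 1 = 27.93, d_Station 2 = 272.88, d_Station 3 = 77.33 km.
Circle about each station: (x + 103.8)² + (y − 84.5)² = 27.93²; (x + 54.5)² + (y + 168.3)² = 272.88²; (x + 138.2)² + (y − 17.0)² = 77.33².
Subtracting the Station 1 equation from the Station 2 and Station 3 equations removes the quadratic terms:
98.6 x − 505.6 y = -60302.96
-68.8 x − 135.0 y = -3726.29
Solving the 2×2 system: x ≈ -130.1, y ≈ 93.9 km.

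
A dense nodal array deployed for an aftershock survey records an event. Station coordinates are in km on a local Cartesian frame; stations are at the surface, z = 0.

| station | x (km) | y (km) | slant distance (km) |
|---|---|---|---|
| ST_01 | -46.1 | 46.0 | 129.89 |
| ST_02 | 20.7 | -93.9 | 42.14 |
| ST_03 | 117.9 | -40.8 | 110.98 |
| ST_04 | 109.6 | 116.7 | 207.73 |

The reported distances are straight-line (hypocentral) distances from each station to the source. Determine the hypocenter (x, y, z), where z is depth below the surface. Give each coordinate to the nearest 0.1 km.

(13.9, -65.2, 30.1)

Each station gives a sphere (x−x_i)² + (y−y_i)² + z² = d_i² (stations at z=0).
Subtracting the ST_01 sphere from ST_02 and ST_03: z² cancels, leaving linear equations in x and y:
133.6 x − 279.8 y = 20100.12
328.0 x − 173.6 y = 15878.69
Solving: x ≈ 13.903, y ≈ -65.199 km (keep extra digits for the depth step; rounded: 13.9, -65.2).
Then from the ST_01 sphere: z² = 129.89² − (x + 46.1)² − (y − 46.0)² with x = 13.903, y = -65.199, so z ≈ 30.097 ≈ 30.1 km.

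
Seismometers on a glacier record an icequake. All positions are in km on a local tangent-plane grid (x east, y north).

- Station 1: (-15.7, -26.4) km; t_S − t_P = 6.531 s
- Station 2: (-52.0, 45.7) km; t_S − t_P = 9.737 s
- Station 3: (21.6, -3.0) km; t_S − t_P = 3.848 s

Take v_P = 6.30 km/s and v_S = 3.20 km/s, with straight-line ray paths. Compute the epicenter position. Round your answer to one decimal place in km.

Distance from S−P lag: d = Δt · v_P v_S / (v_P − v_S) = Δt · (6.30·3.20)/(6.30−3.20) ≈ 6.5032·Δt.
So d_Station 1 = 42.47, d_Station 2 = 63.32, d_Station 3 = 25.02 km.
Circle about each station: (x + 15.7)² + (y + 26.4)² = 42.47²; (x + 52.0)² + (y − 45.7)² = 63.32²; (x − 21.6)² + (y + 3.0)² = 25.02².
Subtracting the Station 1 equation from the Station 2 and Station 3 equations removes the quadratic terms:
-72.6 x + 144.2 y = 1643.32
74.6 x + 46.8 y = 709.81
Solving the 2×2 system: x ≈ 1.8, y ≈ 12.3 km.

x ≈ 1.8 km, y ≈ 12.3 km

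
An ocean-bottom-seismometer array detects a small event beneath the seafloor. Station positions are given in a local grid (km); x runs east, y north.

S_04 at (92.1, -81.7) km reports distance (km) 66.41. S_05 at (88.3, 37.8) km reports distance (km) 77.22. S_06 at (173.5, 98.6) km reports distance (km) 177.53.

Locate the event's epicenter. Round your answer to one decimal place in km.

50.8 km east, -29.7 km north

Circle about each station: (x − 92.1)² + (y + 81.7)² = 66.41²; (x − 88.3)² + (y − 37.8)² = 77.22²; (x − 173.5)² + (y − 98.6)² = 177.53².
Subtracting the S_04 equation from the S_05 and S_06 equations removes the quadratic terms:
-7.6 x + 239.0 y = -7484.21
162.8 x + 360.6 y = -2439.70
Solving the 2×2 system: x ≈ 50.8, y ≈ -29.7 km.
Check against S_04 (with the unrounded x, y): √((x − 92.1)²+(y + 81.7)²) = 66.41 ≈ 66.41 km. ✓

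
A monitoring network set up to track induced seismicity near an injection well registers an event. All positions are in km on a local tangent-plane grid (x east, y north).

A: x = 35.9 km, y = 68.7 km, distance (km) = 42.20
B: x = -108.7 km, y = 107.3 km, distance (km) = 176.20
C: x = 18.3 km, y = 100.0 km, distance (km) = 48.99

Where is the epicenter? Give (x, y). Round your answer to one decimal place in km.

(67.2, 97.0)

Circle about each station: (x − 35.9)² + (y − 68.7)² = 42.20²; (x + 108.7)² + (y − 107.3)² = 176.20²; (x − 18.3)² + (y − 100.0)² = 48.99².
Subtracting the A equation from the B and C equations removes the quadratic terms:
-289.2 x + 77.2 y = -11945.12
-35.2 x + 62.6 y = 3707.21
Solving the 2×2 system: x ≈ 67.2, y ≈ 97.0 km.
Check against A (with the unrounded x, y): √((x − 35.9)²+(y − 68.7)²) = 42.20 ≈ 42.20 km. ✓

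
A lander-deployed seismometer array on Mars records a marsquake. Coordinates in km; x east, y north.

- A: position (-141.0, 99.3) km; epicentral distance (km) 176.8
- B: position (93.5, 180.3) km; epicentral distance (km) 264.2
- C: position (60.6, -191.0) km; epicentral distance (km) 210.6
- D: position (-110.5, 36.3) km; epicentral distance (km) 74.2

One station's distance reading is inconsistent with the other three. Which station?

A

Solve using three stations at a time. Using B, C, D (subtract circle equations pairwise → linear system) gives (x, y) ≈ (-70.9, -26.5).
Distances from that point to each station vs reported:
  A: calculated 144.0 vs reported 176.8 → residual 32.8 km
  B: calculated 264.2 vs reported 264.2 → residual 0.0 km
  C: calculated 210.6 vs reported 210.6 → residual 0.0 km
  D: calculated 74.2 vs reported 74.2 → residual 0.0 km
B, C, D are mutually consistent (residuals ≈ 0); A is off by 32.8 km.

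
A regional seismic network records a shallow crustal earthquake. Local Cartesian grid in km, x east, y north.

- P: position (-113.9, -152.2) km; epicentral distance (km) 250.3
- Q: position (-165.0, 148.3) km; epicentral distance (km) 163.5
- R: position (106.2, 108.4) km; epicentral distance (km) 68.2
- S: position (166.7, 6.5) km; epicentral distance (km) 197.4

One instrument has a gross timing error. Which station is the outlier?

Solve using three stations at a time. Using P, Q, S (subtract circle equations pairwise → linear system) gives (x, y) ≈ (-17.1, 78.6).
Distances from that point to each station vs reported:
  P: calculated 250.3 vs reported 250.3 → residual 0.0 km
  Q: calculated 163.5 vs reported 163.5 → residual 0.0 km
  R: calculated 126.8 vs reported 68.2 → residual 58.6 km
  S: calculated 197.4 vs reported 197.4 → residual 0.0 km
P, Q, S are mutually consistent (residuals ≈ 0); R is off by 58.6 km.

R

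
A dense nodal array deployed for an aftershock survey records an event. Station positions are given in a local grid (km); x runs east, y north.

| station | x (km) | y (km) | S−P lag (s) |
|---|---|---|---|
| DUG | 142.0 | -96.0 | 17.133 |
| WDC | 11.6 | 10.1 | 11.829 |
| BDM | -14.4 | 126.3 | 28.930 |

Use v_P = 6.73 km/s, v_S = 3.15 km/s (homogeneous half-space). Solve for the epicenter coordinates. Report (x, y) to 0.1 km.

(74.9, -19.9)

Distance from S−P lag: d = Δt · v_P v_S / (v_P − v_S) = Δt · (6.73·3.15)/(6.73−3.15) ≈ 5.9216·Δt.
So d_DUG = 101.46, d_WDC = 70.05, d_BDM = 171.31 km.
Circle about each station: (x − 142.0)² + (y + 96.0)² = 101.46²; (x − 11.6)² + (y − 10.1)² = 70.05²; (x + 14.4)² + (y − 126.3)² = 171.31².
Subtracting the DUG equation from the WDC and BDM equations removes the quadratic terms:
-260.8 x + 212.2 y = -23756.30
-312.8 x + 444.6 y = -32273.93
Solving the 2×2 system: x ≈ 74.9, y ≈ -19.9 km.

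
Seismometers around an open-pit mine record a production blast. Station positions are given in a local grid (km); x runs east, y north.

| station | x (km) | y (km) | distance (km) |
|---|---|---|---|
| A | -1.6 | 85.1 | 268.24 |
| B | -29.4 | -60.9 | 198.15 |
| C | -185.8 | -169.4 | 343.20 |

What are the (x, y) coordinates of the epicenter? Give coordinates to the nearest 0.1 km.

Circle about each station: (x + 1.6)² + (y − 85.1)² = 268.24²; (x + 29.4)² + (y + 60.9)² = 198.15²; (x + 185.8)² + (y + 169.4)² = 343.20².
Subtracting the A equation from the B and C equations removes the quadratic terms:
-55.6 x − 292.0 y = 30017.88
-368.4 x − 509.0 y = 10139.89
Solving the 2×2 system: x ≈ 155.4, y ≈ -132.4 km.

155.4 km east, -132.4 km north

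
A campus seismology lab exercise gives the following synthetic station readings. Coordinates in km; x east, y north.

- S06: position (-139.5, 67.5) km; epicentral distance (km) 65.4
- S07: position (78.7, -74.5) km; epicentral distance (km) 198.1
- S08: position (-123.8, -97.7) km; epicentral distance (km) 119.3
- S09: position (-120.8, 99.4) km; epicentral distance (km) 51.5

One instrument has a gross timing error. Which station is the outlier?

Solve using three stations at a time. Using S06, S07, S08 (subtract circle equations pairwise → linear system) gives (x, y) ≈ (-96.3, 18.4).
Distances from that point to each station vs reported:
  S06: calculated 65.4 vs reported 65.4 → residual 0.0 km
  S07: calculated 198.1 vs reported 198.1 → residual 0.0 km
  S08: calculated 119.3 vs reported 119.3 → residual 0.0 km
  S09: calculated 84.6 vs reported 51.5 → residual 33.1 km
S06, S07, S08 are mutually consistent (residuals ≈ 0); S09 is off by 33.1 km.

S09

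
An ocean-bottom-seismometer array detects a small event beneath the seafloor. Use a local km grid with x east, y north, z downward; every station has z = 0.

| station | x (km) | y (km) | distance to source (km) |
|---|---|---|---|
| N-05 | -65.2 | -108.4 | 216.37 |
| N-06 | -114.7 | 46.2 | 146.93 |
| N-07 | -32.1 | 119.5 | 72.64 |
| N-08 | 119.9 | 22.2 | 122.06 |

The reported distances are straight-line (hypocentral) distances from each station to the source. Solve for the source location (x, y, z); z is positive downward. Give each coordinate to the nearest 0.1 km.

Each station gives a sphere (x−x_i)² + (y−y_i)² + z² = d_i² (stations at z=0).
Subtracting the N-05 sphere from N-06 and N-07: z² cancels, leaving linear equations in x and y:
-99.0 x + 309.2 y = 24516.48
66.2 x + 455.8 y = 40848.47
Solving: x ≈ 22.193, y ≈ 86.396 km (keep extra digits for the depth step; rounded: 22.2, 86.4).
Then from the N-05 sphere: z² = 216.37² − (x + 65.2)² − (y + 108.4)² with x = 22.193, y = 86.396, so z ≈ 35.114 ≈ 35.1 km.
Check against N-08 (with the unrounded solution): distance 122.07 ≈ 122.06 km. ✓

x ≈ 22.2 km, y ≈ 86.4 km, depth ≈ 35.1 km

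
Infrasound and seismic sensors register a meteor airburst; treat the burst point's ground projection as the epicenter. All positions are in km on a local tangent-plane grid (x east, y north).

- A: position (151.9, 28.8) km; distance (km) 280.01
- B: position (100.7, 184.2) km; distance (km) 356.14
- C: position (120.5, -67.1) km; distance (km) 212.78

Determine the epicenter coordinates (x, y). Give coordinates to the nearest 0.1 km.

-85.8 km east, -119.2 km north

Circle about each station: (x − 151.9)² + (y − 28.8)² = 280.01²; (x − 100.7)² + (y − 184.2)² = 356.14²; (x − 120.5)² + (y + 67.1)² = 212.78².
Subtracting the A equation from the B and C equations removes the quadratic terms:
-102.4 x + 310.8 y = -28263.02
-62.8 x − 191.8 y = 28249.88
Solving the 2×2 system: x ≈ -85.8, y ≈ -119.2 km.
Check against A (with the unrounded x, y): √((x − 151.9)²+(y − 28.8)²) = 280.00 ≈ 280.01 km. ✓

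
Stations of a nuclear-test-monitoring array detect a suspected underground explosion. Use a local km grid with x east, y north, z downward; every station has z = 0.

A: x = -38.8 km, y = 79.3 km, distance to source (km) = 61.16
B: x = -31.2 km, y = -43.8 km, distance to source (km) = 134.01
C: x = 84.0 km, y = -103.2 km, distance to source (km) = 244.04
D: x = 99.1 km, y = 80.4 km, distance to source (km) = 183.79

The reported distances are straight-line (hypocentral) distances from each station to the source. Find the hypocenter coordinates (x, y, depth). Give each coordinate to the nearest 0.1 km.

Each station gives a sphere (x−x_i)² + (y−y_i)² + z² = d_i² (stations at z=0).
Subtracting the A sphere from B and C: z² cancels, leaving linear equations in x and y:
15.2 x − 246.2 y = -19120.18
245.6 x − 365.0 y = -45902.67
Solving: x ≈ -78.705, y ≈ 72.802 km (keep extra digits for the depth step; rounded: -78.7, 72.8).
Then from the A sphere: z² = 61.16² − (x + 38.8)² − (y − 79.3)² with x = -78.705, y = 72.802, so z ≈ 45.890 ≈ 45.9 km.
Check against D (with the unrounded solution): distance 183.79 ≈ 183.79 km. ✓

x ≈ -78.7 km, y ≈ 72.8 km, depth ≈ 45.9 km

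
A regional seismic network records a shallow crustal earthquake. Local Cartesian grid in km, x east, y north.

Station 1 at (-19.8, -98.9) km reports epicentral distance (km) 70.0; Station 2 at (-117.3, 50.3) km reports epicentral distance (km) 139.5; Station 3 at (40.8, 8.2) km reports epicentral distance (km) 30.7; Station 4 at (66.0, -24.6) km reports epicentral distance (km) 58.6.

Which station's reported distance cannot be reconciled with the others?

Station 1

Solve using three stations at a time. Using Station 2, Station 3, Station 4 (subtract circle equations pairwise → linear system) gives (x, y) ≈ (12.0, -2.0).
Distances from that point to each station vs reported:
  Station 1: calculated 101.9 vs reported 70.0 → residual 31.9 km
  Station 2: calculated 139.5 vs reported 139.5 → residual 0.0 km
  Station 3: calculated 30.6 vs reported 30.7 → residual 0.1 km
  Station 4: calculated 58.5 vs reported 58.6 → residual 0.1 km
Station 2, Station 3, Station 4 are mutually consistent (residuals ≈ 0); Station 1 is off by 31.9 km.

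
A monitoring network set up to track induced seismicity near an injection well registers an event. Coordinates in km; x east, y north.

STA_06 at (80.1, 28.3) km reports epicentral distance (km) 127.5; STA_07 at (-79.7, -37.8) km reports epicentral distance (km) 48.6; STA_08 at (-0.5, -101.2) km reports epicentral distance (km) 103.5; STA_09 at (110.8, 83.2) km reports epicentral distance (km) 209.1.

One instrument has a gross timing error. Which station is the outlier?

STA_09

Solve using three stations at a time. Using STA_06, STA_07, STA_08 (subtract circle equations pairwise → linear system) gives (x, y) ≈ (-42.5, -6.6).
Distances from that point to each station vs reported:
  STA_06: calculated 127.5 vs reported 127.5 → residual 0.0 km
  STA_07: calculated 48.5 vs reported 48.6 → residual 0.1 km
  STA_08: calculated 103.5 vs reported 103.5 → residual 0.0 km
  STA_09: calculated 177.7 vs reported 209.1 → residual 31.4 km
STA_06, STA_07, STA_08 are mutually consistent (residuals ≈ 0); STA_09 is off by 31.4 km.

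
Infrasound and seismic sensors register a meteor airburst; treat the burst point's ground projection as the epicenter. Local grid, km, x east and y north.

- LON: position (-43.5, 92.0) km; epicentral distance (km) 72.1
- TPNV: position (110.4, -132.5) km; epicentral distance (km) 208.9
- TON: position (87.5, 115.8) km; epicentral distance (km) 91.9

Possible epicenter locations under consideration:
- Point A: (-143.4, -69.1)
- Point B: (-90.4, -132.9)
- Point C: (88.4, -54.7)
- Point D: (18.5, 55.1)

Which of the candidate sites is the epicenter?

Point D

For each candidate, compare |candidate − station| to the reported distance:
Point A: residuals LON 117.5, TPNV 52.7, TON 203.9 → max 203.9 km
Point B: residuals LON 157.6, TPNV 8.1, TON 213.9 → max 213.9 km
Point C: residuals LON 125.2, TPNV 128.0, TON 78.6 → max 128.0 km
Point D: residuals LON 0.0, TPNV 0.0, TON 0.0 → max 0.0 km
Only Point D has all residuals ≈ 0.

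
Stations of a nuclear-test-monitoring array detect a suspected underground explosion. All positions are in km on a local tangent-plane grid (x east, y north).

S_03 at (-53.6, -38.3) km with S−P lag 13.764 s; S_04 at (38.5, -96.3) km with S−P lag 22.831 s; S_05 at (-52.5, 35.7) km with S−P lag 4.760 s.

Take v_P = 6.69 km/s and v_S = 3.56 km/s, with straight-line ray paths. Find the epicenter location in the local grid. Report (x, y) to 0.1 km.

(-29.4, 63.6)

Distance from S−P lag: d = Δt · v_P v_S / (v_P − v_S) = Δt · (6.69·3.56)/(6.69−3.56) ≈ 7.6091·Δt.
So d_S_03 = 104.73, d_S_04 = 173.72, d_S_05 = 36.22 km.
Circle about each station: (x + 53.6)² + (y + 38.3)² = 104.73²; (x − 38.5)² + (y + 96.3)² = 173.72²; (x + 52.5)² + (y − 35.7)² = 36.22².
Subtracting the S_03 equation from the S_04 and S_05 equations removes the quadratic terms:
184.2 x − 116.0 y = -12794.18
2.2 x + 148.0 y = 9347.37
Solving the 2×2 system: x ≈ -29.4, y ≈ 63.6 km.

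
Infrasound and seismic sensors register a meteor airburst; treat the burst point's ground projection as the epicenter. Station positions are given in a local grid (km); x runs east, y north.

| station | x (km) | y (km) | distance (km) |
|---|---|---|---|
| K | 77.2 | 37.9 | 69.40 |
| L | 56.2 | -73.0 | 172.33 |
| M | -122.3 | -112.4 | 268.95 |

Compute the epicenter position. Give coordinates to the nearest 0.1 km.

(44.1, 98.9)

Circle about each station: (x − 77.2)² + (y − 37.9)² = 69.40²; (x − 56.2)² + (y + 73.0)² = 172.33²; (x + 122.3)² + (y + 112.4)² = 268.95².
Subtracting pairs of circle equations eliminates x²+y² and gives linear equations (the radical axes):
-42.0 x − 221.8 y = -23790.08
-399.0 x − 300.6 y = -47322.94
Solving the 2×2 system: x ≈ 44.1, y ≈ 98.9 km.
Check against K (with the unrounded x, y): √((x − 77.2)²+(y − 37.9)²) = 69.42 ≈ 69.40 km. ✓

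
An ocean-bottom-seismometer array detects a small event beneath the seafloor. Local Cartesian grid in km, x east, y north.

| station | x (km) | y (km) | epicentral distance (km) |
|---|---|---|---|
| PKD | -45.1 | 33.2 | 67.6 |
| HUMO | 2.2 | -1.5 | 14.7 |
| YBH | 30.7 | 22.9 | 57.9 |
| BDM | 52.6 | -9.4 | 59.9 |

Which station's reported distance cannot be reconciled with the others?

Solve using three stations at a time. Using PKD, YBH, BDM (subtract circle equations pairwise → linear system) gives (x, y) ≈ (-6.0, -21.9).
Distances from that point to each station vs reported:
  PKD: calculated 67.6 vs reported 67.6 → residual 0.0 km
  HUMO: calculated 22.0 vs reported 14.7 → residual 7.3 km
  YBH: calculated 57.9 vs reported 57.9 → residual 0.0 km
  BDM: calculated 59.9 vs reported 59.9 → residual 0.0 km
PKD, YBH, BDM are mutually consistent (residuals ≈ 0); HUMO is off by 7.3 km.

HUMO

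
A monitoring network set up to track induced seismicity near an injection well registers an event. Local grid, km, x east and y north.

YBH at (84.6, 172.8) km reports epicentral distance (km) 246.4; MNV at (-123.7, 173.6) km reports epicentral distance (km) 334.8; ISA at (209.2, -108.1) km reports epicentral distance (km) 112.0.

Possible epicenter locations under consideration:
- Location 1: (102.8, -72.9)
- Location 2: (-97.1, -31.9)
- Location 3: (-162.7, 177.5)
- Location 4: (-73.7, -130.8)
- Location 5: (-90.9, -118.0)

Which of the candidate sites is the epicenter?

For each candidate, compare |candidate − station| to the reported distance:
Location 1: residuals YBH 0.0, MNV 0.0, ISA 0.1 → max 0.1 km
Location 2: residuals YBH 27.3, MNV 127.6, ISA 203.6 → max 203.6 km
Location 3: residuals YBH 0.9, MNV 295.6, ISA 356.9 → max 356.9 km
Location 4: residuals YBH 96.0, MNV 26.3, ISA 171.8 → max 171.8 km
Location 5: residuals YBH 93.3, MNV 41.4, ISA 188.3 → max 188.3 km
Only Location 1 has all residuals ≈ 0.

Location 1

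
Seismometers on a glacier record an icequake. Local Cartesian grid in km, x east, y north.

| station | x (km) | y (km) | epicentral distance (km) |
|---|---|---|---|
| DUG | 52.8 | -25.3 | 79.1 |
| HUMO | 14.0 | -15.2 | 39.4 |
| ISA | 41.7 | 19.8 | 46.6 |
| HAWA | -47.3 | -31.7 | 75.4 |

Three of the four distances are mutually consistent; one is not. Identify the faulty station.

HUMO

Solve using three stations at a time. Using DUG, ISA, HAWA (subtract circle equations pairwise → linear system) gives (x, y) ≈ (-3.8, 30.0).
Distances from that point to each station vs reported:
  DUG: calculated 79.1 vs reported 79.1 → residual 0.0 km
  HUMO: calculated 48.6 vs reported 39.4 → residual 9.2 km
  ISA: calculated 46.7 vs reported 46.6 → residual 0.1 km
  HAWA: calculated 75.4 vs reported 75.4 → residual 0.0 km
DUG, ISA, HAWA are mutually consistent (residuals ≈ 0); HUMO is off by 9.2 km.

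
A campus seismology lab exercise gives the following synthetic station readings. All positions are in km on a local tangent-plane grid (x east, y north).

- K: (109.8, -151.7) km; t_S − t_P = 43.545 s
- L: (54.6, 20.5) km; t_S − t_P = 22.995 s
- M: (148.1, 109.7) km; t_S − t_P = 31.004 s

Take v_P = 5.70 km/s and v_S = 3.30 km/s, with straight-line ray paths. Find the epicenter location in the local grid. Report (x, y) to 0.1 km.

Distance from S−P lag: d = Δt · v_P v_S / (v_P − v_S) = Δt · (5.70·3.30)/(5.70−3.30) ≈ 7.8375·Δt.
So d_K = 341.28, d_L = 180.22, d_M = 242.99 km.
Circle about each station: (x − 109.8)² + (y + 151.7)² = 341.28²; (x − 54.6)² + (y − 20.5)² = 180.22²; (x − 148.1)² + (y − 109.7)² = 242.99².
Subtracting the K equation from the L and M equations removes the quadratic terms:
-110.4 x + 344.4 y = 52325.27
76.6 x + 522.8 y = 56326.67
Solving the 2×2 system: x ≈ -94.6, y ≈ 121.6 km.

(-94.6, 121.6)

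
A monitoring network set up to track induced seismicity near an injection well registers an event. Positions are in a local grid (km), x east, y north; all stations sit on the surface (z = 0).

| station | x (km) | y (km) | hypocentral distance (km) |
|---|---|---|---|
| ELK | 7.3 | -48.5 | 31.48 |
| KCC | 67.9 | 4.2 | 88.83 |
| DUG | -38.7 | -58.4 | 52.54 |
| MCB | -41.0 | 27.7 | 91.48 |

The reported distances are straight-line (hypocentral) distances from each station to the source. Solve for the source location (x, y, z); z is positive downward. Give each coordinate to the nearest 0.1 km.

Each station gives a sphere (x−x_i)² + (y−y_i)² + z² = d_i² (stations at z=0).
Subtracting the ELK sphere from KCC and DUG: z² cancels, leaving linear equations in x and y:
121.2 x + 105.4 y = -4677.27
-92.0 x − 19.8 y = 733.25
Solving: x ≈ 2.100, y ≈ -46.791 km (keep extra digits for the depth step; rounded: 2.1, -46.8).
Then from the ELK sphere: z² = 31.48² − (x − 7.3)² − (y + 48.5)² with x = 2.100, y = -46.791, so z ≈ 31.000 ≈ 31.0 km.

x ≈ 2.1 km, y ≈ -46.8 km, depth ≈ 31.0 km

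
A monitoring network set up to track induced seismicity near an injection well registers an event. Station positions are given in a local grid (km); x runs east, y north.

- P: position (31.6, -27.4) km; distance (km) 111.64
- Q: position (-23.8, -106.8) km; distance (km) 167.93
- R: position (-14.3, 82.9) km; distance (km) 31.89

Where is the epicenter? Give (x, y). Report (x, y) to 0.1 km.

x ≈ -37.1 km, y ≈ 60.6 km

Circle about each station: (x − 31.6)² + (y + 27.4)² = 111.64²; (x + 23.8)² + (y + 106.8)² = 167.93²; (x + 14.3)² + (y − 82.9)² = 31.89².
Subtracting the P equation from the Q and R equations removes the quadratic terms:
-110.8 x − 158.8 y = -5513.64
-91.8 x + 220.6 y = 16774.10
Solving the 2×2 system: x ≈ -37.1, y ≈ 60.6 km.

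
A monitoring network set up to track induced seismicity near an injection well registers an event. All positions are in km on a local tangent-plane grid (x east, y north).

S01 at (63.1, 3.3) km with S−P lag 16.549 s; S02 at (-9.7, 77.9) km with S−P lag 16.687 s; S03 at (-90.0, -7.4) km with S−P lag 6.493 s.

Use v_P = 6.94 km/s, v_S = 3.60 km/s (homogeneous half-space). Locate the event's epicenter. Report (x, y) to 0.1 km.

Distance from S−P lag: d = Δt · v_P v_S / (v_P − v_S) = Δt · (6.94·3.60)/(6.94−3.60) ≈ 7.4802·Δt.
So d_S01 = 123.79, d_S02 = 124.82, d_S03 = 48.57 km.
Circle about each station: (x − 63.1)² + (y − 3.3)² = 123.79²; (x + 9.7)² + (y − 77.9)² = 124.82²; (x + 90.0)² + (y + 7.4)² = 48.57².
Subtracting pairs of circle equations eliminates x²+y² and gives linear equations (the radical axes):
-145.6 x + 149.2 y = 1913.93
-306.2 x − 21.4 y = 17127.18
Solving the 2×2 system: x ≈ -53.2, y ≈ -39.1 km.

x ≈ -53.2 km, y ≈ -39.1 km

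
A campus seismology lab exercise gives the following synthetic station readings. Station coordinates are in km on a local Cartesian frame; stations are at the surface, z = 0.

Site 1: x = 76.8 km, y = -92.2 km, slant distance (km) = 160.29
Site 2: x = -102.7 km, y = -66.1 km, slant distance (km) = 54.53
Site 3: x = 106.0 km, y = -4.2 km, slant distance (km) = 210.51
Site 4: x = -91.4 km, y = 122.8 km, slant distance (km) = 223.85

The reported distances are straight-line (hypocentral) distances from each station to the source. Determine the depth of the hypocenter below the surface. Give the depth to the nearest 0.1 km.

depth ≈ 37.7 km

Each station gives a sphere (x−x_i)² + (y−y_i)² + z² = d_i² (stations at z=0).
Subtracting the Site 1 sphere from Site 2 and Site 3: z² cancels, leaving linear equations in x and y:
-359.0 x + 52.2 y = 23236.78
58.4 x + 176.0 y = -21767.02
Solving: x ≈ -78.903, y ≈ -97.495 km (keep extra digits for the depth step; rounded: -78.9, -97.5).
Then from the Site 1 sphere: z² = 160.29² − (x − 76.8)² − (y + 92.2)² with x = -78.903, y = -97.495, so z ≈ 37.702 ≈ 37.7 km.
Check against Site 4 (with the unrounded solution): distance 223.85 ≈ 223.85 km. ✓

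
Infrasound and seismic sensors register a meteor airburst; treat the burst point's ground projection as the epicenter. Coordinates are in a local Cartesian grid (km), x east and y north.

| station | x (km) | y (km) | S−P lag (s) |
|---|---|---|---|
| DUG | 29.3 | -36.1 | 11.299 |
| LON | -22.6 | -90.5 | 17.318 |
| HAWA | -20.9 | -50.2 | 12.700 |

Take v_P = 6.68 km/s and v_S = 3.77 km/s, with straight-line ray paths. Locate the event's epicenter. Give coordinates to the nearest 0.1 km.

(1.0, 57.5)

Distance from S−P lag: d = Δt · v_P v_S / (v_P − v_S) = Δt · (6.68·3.77)/(6.68−3.77) ≈ 8.6542·Δt.
So d_DUG = 97.78, d_LON = 149.87, d_HAWA = 109.91 km.
Circle about each station: (x − 29.3)² + (y + 36.1)² = 97.78²; (x + 22.6)² + (y + 90.5)² = 149.87²; (x + 20.9)² + (y + 50.2)² = 109.91².
Subtracting the DUG equation from the LON and HAWA equations removes the quadratic terms:
-103.8 x − 108.8 y = -6360.78
-100.4 x − 28.2 y = -1724.13
Solving the 2×2 system: x ≈ 1.0, y ≈ 57.5 km.
Check against DUG (with the unrounded x, y): √((x − 29.3)²+(y + 36.1)²) = 97.76 ≈ 97.78 km. ✓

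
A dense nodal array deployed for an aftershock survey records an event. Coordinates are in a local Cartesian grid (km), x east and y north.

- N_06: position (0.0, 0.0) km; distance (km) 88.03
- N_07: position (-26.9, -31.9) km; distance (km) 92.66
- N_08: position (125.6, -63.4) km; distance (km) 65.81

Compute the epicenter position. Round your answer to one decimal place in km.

Circle about each station: x² + y² = 88.03²; (x + 26.9)² + (y + 31.9)² = 92.66²; (x − 125.6)² + (y + 63.4)² = 65.81².
Subtracting pairs of circle equations eliminates x²+y² and gives linear equations (the radical axes):
-53.8 x − 63.8 y = 904.63
251.2 x − 126.8 y = 23213.24
Solving the 2×2 system: x ≈ 59.8, y ≈ -64.6 km.

(59.8, -64.6)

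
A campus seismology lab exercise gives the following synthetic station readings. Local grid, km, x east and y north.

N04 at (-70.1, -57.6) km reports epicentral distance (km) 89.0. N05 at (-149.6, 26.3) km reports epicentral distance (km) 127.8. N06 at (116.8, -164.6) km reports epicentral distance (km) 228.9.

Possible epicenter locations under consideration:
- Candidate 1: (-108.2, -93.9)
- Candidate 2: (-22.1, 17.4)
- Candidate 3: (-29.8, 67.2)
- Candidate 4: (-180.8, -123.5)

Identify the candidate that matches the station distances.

Candidate 2

For each candidate, compare |candidate − station| to the reported distance:
Candidate 1: residuals N04 36.4, N05 0.7, N06 6.9 → max 36.4 km
Candidate 2: residuals N04 0.0, N05 0.0, N06 0.0 → max 0.0 km
Candidate 3: residuals N04 42.1, N05 1.2, N06 45.4 → max 45.4 km
Candidate 4: residuals N04 39.8, N05 25.2, N06 71.5 → max 71.5 km
Only Candidate 2 has all residuals ≈ 0.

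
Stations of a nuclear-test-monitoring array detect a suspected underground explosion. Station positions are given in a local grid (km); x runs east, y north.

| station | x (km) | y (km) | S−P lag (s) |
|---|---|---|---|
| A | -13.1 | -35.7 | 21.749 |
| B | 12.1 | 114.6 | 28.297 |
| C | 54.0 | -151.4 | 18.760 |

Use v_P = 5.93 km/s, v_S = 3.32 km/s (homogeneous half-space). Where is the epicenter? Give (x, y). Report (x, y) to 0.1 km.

150.5 km east, -47.9 km north

Distance from S−P lag: d = Δt · v_P v_S / (v_P − v_S) = Δt · (5.93·3.32)/(5.93−3.32) ≈ 7.5431·Δt.
So d_A = 164.06, d_B = 213.45, d_C = 141.51 km.
Circle about each station: (x + 13.1)² + (y + 35.7)² = 164.06²; (x − 12.1)² + (y − 114.6)² = 213.45²; (x − 54.0)² + (y + 151.4)² = 141.51².
Subtracting the A equation from the B and C equations removes the quadratic terms:
50.4 x + 300.6 y = -6811.75
134.2 x − 231.4 y = 31282.46
Solving the 2×2 system: x ≈ 150.5, y ≈ -47.9 km.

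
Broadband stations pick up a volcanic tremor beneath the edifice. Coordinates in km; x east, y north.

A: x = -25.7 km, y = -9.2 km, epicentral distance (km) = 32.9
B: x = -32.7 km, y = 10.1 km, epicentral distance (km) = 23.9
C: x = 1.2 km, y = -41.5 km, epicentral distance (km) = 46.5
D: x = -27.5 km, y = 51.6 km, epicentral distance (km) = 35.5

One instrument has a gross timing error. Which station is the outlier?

Solve using three stations at a time. Using A, B, D (subtract circle equations pairwise → linear system) gives (x, y) ≈ (-11.3, 20.2).
Distances from that point to each station vs reported:
  A: calculated 32.7 vs reported 32.9 → residual 0.2 km
  B: calculated 23.7 vs reported 23.9 → residual 0.2 km
  C: calculated 62.9 vs reported 46.5 → residual 16.4 km
  D: calculated 35.3 vs reported 35.5 → residual 0.2 km
A, B, D are mutually consistent (residuals ≈ 0); C is off by 16.4 km.

C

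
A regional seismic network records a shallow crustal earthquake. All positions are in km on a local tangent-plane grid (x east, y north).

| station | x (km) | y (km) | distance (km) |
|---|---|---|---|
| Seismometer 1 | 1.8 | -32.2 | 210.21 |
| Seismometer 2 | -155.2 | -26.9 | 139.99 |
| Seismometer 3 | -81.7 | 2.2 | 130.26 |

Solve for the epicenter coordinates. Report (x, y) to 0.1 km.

(-150.2, 113.0)

Circle about each station: (x − 1.8)² + (y + 32.2)² = 210.21²; (x + 155.2)² + (y + 26.9)² = 139.99²; (x + 81.7)² + (y − 2.2)² = 130.26².
Subtracting the Seismometer 1 equation from the Seismometer 2 and Seismometer 3 equations removes the quadratic terms:
-314.0 x + 10.6 y = 48361.61
-167.0 x + 68.8 y = 32860.23
Solving the 2×2 system: x ≈ -150.2, y ≈ 113.0 km.
Check against Seismometer 1 (with the unrounded x, y): √((x − 1.8)²+(y + 32.2)²) = 210.23 ≈ 210.21 km. ✓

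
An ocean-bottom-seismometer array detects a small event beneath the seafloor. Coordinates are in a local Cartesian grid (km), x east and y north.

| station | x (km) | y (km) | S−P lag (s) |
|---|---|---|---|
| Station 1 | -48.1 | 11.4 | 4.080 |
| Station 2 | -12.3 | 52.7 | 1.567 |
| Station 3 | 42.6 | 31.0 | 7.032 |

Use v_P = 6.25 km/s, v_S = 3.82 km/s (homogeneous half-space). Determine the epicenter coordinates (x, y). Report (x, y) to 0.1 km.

x ≈ -25.2 km, y ≈ 44.3 km

Distance from S−P lag: d = Δt · v_P v_S / (v_P − v_S) = Δt · (6.25·3.82)/(6.25−3.82) ≈ 9.8251·Δt.
So d_Station 1 = 40.09, d_Station 2 = 15.40, d_Station 3 = 69.09 km.
Circle about each station: (x + 48.1)² + (y − 11.4)² = 40.09²; (x + 12.3)² + (y − 52.7)² = 15.40²; (x − 42.6)² + (y − 31.0)² = 69.09².
Subtracting the Station 1 equation from the Station 2 and Station 3 equations removes the quadratic terms:
71.6 x + 82.6 y = 1855.06
181.4 x + 39.2 y = -2834.03
Solving the 2×2 system: x ≈ -25.2, y ≈ 44.3 km.
Check against Station 1 (with the unrounded x, y): √((x + 48.1)²+(y − 11.4)²) = 40.09 ≈ 40.09 km. ✓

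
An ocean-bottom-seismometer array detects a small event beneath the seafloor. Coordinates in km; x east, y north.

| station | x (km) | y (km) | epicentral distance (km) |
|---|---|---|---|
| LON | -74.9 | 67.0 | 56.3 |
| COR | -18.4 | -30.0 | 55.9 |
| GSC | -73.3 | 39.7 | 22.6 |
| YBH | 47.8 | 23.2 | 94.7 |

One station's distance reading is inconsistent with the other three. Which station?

GSC

Solve using three stations at a time. Using LON, COR, YBH (subtract circle equations pairwise → linear system) gives (x, y) ≈ (-46.8, 18.2).
Distances from that point to each station vs reported:
  LON: calculated 56.3 vs reported 56.3 → residual 0.0 km
  COR: calculated 55.9 vs reported 55.9 → residual 0.0 km
  GSC: calculated 34.1 vs reported 22.6 → residual 11.5 km
  YBH: calculated 94.7 vs reported 94.7 → residual 0.0 km
LON, COR, YBH are mutually consistent (residuals ≈ 0); GSC is off by 11.5 km.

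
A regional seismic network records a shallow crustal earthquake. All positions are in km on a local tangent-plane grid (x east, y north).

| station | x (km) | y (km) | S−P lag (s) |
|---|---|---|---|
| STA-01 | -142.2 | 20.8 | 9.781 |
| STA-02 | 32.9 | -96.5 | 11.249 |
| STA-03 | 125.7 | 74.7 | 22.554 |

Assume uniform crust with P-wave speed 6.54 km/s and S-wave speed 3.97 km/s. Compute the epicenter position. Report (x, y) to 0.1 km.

Distance from S−P lag: d = Δt · v_P v_S / (v_P − v_S) = Δt · (6.54·3.97)/(6.54−3.97) ≈ 10.1026·Δt.
So d_STA-01 = 98.81, d_STA-02 = 113.64, d_STA-03 = 227.86 km.
Circle about each station: (x + 142.2)² + (y − 20.8)² = 98.81²; (x − 32.9)² + (y + 96.5)² = 113.64²; (x − 125.7)² + (y − 74.7)² = 227.86².
Subtracting the STA-01 equation from the STA-02 and STA-03 equations removes the quadratic terms:
350.2 x − 234.6 y = -13409.45
535.8 x + 107.8 y = -41429.66
Solving the 2×2 system: x ≈ -68.3, y ≈ -44.8 km.

x ≈ -68.3 km, y ≈ -44.8 km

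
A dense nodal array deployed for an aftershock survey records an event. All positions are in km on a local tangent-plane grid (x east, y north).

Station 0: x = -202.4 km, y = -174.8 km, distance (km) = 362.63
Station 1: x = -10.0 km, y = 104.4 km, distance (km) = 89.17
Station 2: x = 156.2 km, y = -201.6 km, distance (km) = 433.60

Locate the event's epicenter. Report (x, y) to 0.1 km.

(-75.5, 164.9)

Circle about each station: (x + 202.4)² + (y + 174.8)² = 362.63²; (x + 10.0)² + (y − 104.4)² = 89.17²; (x − 156.2)² + (y + 201.6)² = 433.60².
Subtracting pairs of circle equations eliminates x²+y² and gives linear equations (the radical axes):
384.8 x + 558.4 y = 63027.79
717.2 x − 53.6 y = -62988.24
Solving the 2×2 system: x ≈ -75.5, y ≈ 164.9 km.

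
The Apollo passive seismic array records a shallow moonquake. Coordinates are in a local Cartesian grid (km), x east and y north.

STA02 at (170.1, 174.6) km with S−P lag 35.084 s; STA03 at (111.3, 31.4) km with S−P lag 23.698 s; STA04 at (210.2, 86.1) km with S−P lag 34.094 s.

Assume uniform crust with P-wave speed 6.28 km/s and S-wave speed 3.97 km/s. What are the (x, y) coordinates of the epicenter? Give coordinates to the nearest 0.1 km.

Distance from S−P lag: d = Δt · v_P v_S / (v_P − v_S) = Δt · (6.28·3.97)/(6.28−3.97) ≈ 10.7929·Δt.
So d_STA02 = 378.66, d_STA03 = 255.77, d_STA04 = 367.97 km.
Circle about each station: (x − 170.1)² + (y − 174.6)² = 378.66²; (x − 111.3)² + (y − 31.4)² = 255.77²; (x − 210.2)² + (y − 86.1)² = 367.97².
Subtracting the STA02 equation from the STA03 and STA04 equations removes the quadratic terms:
-117.6 x − 286.4 y = 31919.58
80.2 x − 177.0 y = 159.55
Solving the 2×2 system: x ≈ -128.0, y ≈ -58.9 km.

-128.0 km east, -58.9 km north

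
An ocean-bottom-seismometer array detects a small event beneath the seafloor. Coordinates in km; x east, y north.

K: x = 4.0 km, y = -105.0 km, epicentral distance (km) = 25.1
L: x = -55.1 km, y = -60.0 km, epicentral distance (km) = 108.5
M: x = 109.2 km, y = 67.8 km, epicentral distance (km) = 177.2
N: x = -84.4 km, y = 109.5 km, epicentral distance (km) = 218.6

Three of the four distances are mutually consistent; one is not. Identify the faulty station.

Solve using three stations at a time. Using K, M, N (subtract circle equations pairwise → linear system) gives (x, y) ≈ (17.6, -83.9).
Distances from that point to each station vs reported:
  K: calculated 25.1 vs reported 25.1 → residual 0.0 km
  L: calculated 76.5 vs reported 108.5 → residual 32.0 km
  M: calculated 177.2 vs reported 177.2 → residual 0.0 km
  N: calculated 218.6 vs reported 218.6 → residual 0.0 km
K, M, N are mutually consistent (residuals ≈ 0); L is off by 32.0 km.

L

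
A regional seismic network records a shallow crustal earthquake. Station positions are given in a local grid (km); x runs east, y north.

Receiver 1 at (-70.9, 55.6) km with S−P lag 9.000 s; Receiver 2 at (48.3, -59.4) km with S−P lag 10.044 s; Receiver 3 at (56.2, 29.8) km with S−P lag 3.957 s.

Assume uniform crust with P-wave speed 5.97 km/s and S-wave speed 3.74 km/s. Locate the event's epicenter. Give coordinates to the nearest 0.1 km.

Distance from S−P lag: d = Δt · v_P v_S / (v_P − v_S) = Δt · (5.97·3.74)/(5.97−3.74) ≈ 10.0125·Δt.
So d_Receiver 1 = 90.11, d_Receiver 2 = 100.57, d_Receiver 3 = 39.62 km.
Circle about each station: (x + 70.9)² + (y − 55.6)² = 90.11²; (x − 48.3)² + (y + 59.4)² = 100.57²; (x − 56.2)² + (y − 29.8)² = 39.62².
Subtracting the Receiver 1 equation from the Receiver 2 and Receiver 3 equations removes the quadratic terms:
238.4 x − 230.0 y = -4251.43
254.2 x − 51.6 y = 2478.38
Solving the 2×2 system: x ≈ 17.1, y ≈ 36.2 km.

(17.1, 36.2)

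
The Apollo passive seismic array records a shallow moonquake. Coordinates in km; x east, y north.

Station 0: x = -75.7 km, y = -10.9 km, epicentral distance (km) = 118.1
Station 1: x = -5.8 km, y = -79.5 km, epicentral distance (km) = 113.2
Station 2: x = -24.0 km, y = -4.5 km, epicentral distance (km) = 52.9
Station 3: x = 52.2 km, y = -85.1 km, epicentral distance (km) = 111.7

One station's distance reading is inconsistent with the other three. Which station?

Solve using three stations at a time. Using Station 0, Station 1, Station 3 (subtract circle equations pairwise → linear system) gives (x, y) ≈ (36.5, 25.2).
Distances from that point to each station vs reported:
  Station 0: calculated 117.9 vs reported 118.1 → residual 0.2 km
  Station 1: calculated 113.0 vs reported 113.2 → residual 0.2 km
  Station 2: calculated 67.4 vs reported 52.9 → residual 14.5 km
  Station 3: calculated 111.5 vs reported 111.7 → residual 0.2 km
Station 0, Station 1, Station 3 are mutually consistent (residuals ≈ 0); Station 2 is off by 14.5 km.

Station 2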